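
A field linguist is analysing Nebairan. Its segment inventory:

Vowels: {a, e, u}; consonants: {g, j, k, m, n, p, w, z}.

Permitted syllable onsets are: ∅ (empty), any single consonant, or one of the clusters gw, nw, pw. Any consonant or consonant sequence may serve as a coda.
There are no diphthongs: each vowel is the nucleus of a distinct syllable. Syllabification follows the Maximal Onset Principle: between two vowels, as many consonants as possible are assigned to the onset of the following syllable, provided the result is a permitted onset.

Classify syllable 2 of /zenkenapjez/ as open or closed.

open

The vowels are e, e, a, e — 4 nuclei, so 4 syllables.
V1 /e/ – V2 /e/: /nk/ — longest licit onset from the right is /k/, leaving /n/ as coda.
V2 /e/ – V3 /a/: just /n/ — single C goes to the following onset.
V3 /a/ – V4 /e/: /pj/ — longest licit onset from the right is /j/, leaving /p/ as coda.
Putting it together: zen.ke.nap.jez.
Syllable 2 is /ke/; it ends in its nucleus with no coda, so it is open.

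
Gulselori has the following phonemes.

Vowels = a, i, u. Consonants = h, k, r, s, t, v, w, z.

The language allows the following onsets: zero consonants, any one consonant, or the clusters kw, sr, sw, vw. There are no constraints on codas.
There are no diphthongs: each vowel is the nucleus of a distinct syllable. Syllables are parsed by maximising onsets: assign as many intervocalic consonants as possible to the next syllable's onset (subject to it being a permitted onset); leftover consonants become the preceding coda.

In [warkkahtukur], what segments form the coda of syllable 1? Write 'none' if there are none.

Vowels present: a, a, u, u; each is a nucleus, giving 4 syllables.
σ1/σ2 boundary: /rkk/ — longest licit onset from the right is /k/, leaving /rk/ as coda.
σ2/σ3 boundary: /ht/ splits as /h/ + /t/ (/t/ is the longest suffix that is a licit onset).
σ3/σ4 boundary: just /k/ — single C goes to the following onset.
So the parse is wark.kah.tu.kur.
Syllable 1 is /wark/: onset /w/, nucleus /a/, coda /rk/.

rk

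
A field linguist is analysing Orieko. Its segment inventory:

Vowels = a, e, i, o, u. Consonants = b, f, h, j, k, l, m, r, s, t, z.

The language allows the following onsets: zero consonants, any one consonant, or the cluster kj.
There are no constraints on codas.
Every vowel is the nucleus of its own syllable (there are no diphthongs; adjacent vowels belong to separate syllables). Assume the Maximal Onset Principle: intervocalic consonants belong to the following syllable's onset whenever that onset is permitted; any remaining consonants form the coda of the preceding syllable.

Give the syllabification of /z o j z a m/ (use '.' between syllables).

zoj.zam

Vowels present: o, a; each is a nucleus, giving 2 syllables.
V1 /o/ – V2 /a/: cluster /jz/ — the longest permitted-onset suffix is /z/; onset = /z/, preceding coda = /j/.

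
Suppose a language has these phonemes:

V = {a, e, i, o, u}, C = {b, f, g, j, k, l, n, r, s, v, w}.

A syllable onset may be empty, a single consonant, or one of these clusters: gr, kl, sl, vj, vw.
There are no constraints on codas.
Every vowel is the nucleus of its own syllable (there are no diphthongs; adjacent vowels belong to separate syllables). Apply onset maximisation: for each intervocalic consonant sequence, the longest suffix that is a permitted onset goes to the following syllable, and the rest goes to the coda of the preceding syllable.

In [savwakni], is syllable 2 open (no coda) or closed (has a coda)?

Nuclei (vowels): a, a, i → 3 syllables.
Between /a/ (V1) and /a/ (V2): /vw/ is a licit onset in full, so it all attaches to the next syllable.
Between /a/ (V2) and /i/ (V3): /kn/ splits as /k/ + /n/ (/n/ is the longest suffix that is a licit onset).
So the parse is sa.vwak.ni.
Syllable 2 is /vwak/ with coda /k/, so it is closed.

closed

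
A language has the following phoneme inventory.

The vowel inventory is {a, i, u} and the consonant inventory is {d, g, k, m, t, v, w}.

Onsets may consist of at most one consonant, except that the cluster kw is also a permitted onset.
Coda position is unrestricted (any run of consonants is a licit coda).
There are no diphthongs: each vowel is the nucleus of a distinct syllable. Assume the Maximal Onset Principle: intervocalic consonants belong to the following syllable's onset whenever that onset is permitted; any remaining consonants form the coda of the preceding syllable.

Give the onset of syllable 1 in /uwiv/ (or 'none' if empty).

Vowels present: u, i; each is a nucleus, giving 2 syllables.
V1 /u/ – V2 /i/: /w/ → onset of the next syllable (single consonants are always licit onsets).
So the parse is u.wiv.
Syllable 1 is /u/: onset ∅, nucleus /u/, coda ∅.

none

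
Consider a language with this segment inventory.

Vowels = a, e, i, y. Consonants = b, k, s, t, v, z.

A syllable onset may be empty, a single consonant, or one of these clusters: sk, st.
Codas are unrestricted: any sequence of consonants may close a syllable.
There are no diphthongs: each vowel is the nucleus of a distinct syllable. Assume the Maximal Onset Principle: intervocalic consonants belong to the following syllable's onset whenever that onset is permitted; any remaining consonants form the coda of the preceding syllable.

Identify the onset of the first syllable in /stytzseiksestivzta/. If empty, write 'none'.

Nuclei (vowels): y, e, i, e, i, a → 6 syllables.
V1 /y/ – V2 /e/: /tzs/; trying suffixes from longest down, /s/ is the first permitted one, so coda /tz/ | onset /s/.
V2 /e/ – V3 /i/: hiatus — the boundary sits between the two vowels.
V3 /i/ – V4 /e/: /ks/; trying suffixes from longest down, /s/ is the first permitted one, so coda /k/ | onset /s/.
V4 /e/ – V5 /i/: /st/ is a licit onset in full, so it all attaches to the next syllable.
V5 /i/ – V6 /a/: /vzt/ — longest licit onset from the right is /t/, leaving /vz/ as coda.
So the parse is stytz.se.ik.se.stivz.ta.
Syllable 1 is /stytz/: onset /st/, nucleus /y/, coda /tz/.

st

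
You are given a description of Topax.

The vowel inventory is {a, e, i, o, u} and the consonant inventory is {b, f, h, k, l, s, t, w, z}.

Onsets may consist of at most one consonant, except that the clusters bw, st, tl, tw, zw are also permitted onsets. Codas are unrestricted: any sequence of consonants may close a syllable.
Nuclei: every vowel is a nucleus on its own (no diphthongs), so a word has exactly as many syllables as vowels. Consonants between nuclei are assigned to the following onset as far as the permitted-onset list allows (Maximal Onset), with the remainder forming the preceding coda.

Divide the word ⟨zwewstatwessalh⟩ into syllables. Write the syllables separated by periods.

zwew.sta.twes.salh

Vowels present: e, a, e, a; each is a nucleus, giving 4 syllables.
Between /e/ (V1) and /a/ (V2): /wst/ — longest licit onset from the right is /st/, leaving /w/ as coda.
Between /a/ (V2) and /e/ (V3): /tw/ — entire cluster is a permitted onset → onset /tw/, coda ∅.
Between /e/ (V3) and /a/ (V4): /ss/; trying suffixes from longest down, /s/ is the first permitted one, so coda /s/ | onset /s/.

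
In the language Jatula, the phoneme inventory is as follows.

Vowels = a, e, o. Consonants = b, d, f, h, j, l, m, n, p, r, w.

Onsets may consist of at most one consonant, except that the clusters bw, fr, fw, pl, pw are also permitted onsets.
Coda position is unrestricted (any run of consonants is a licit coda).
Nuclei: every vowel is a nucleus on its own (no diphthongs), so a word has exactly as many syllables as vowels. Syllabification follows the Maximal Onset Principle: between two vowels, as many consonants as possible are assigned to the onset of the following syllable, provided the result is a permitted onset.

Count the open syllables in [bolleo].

Vowels present: o, e, o; each is a nucleus, giving 3 syllables.
Between /o/ (V1) and /e/ (V2): /ll/ splits as /l/ + /l/ (/l/ is the longest suffix that is a licit onset).
Between /e/ (V2) and /o/ (V3): hiatus — the boundary sits between the two vowels.
Syllabification: bol.le.o.
Classifying each syllable: /bol/ (closed), /le/ (open), /o/ (open).
Open syllables: 2.

2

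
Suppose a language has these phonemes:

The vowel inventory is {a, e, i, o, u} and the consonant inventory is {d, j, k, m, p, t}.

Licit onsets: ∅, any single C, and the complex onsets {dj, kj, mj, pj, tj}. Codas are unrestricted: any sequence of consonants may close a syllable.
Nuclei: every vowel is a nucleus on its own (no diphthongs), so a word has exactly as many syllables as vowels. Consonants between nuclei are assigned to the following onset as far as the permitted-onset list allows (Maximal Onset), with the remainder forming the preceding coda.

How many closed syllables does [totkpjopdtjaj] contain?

3

The vowels are o, o, a — 3 nuclei, so 3 syllables.
Between /o/ (V1) and /o/ (V2): /tkpj/ — longest licit onset from the right is /pj/, leaving /tk/ as coda.
Between /o/ (V2) and /a/ (V3): /pdtj/; trying suffixes from longest down, /tj/ is the first permitted one, so coda /pd/ | onset /tj/.
Result: totk.pjopd.tjaj.
Classifying each syllable: /totk/ (closed), /pjopd/ (closed), /tjaj/ (closed).
Closed syllables: 3.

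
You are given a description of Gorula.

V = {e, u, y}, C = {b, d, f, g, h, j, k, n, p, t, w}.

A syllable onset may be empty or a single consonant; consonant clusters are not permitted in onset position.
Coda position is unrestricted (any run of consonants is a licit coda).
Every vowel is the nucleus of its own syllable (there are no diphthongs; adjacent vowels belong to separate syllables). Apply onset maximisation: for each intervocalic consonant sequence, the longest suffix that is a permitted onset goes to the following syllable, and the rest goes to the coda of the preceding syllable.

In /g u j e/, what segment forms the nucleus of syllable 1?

Vowels present: u, e; each is a nucleus, giving 2 syllables.
The first nucleus (vowel 1 from the left) is /u/.

u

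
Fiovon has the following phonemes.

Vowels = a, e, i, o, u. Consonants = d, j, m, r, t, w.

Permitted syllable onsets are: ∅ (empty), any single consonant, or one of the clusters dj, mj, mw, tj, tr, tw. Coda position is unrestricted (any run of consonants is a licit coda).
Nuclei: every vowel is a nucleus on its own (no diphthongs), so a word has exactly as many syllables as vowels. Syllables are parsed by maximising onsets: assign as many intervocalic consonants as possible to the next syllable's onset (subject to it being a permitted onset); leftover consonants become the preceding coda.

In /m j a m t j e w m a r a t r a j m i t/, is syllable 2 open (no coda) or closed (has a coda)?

closed

The vowels are a, e, a, a, a, i — 6 nuclei, so 6 syllables.
Between /a/ (V1) and /e/ (V2): /mtj/ — longest licit onset from the right is /tj/, leaving /m/ as coda.
Between /e/ (V2) and /a/ (V3): cluster /wm/ — the longest permitted-onset suffix is /m/; onset = /m/, preceding coda = /w/.
Between /a/ (V3) and /a/ (V4): /r/ is a single consonant, so it becomes the next onset.
Between /a/ (V4) and /a/ (V5): cluster /tr/ — /tr/ is itself a permitted onset, so the whole cluster goes right; preceding coda = ∅.
Between /a/ (V5) and /i/ (V6): /jm/ — longest licit onset from the right is /m/, leaving /j/ as coda.
Result: mjam.tjew.ma.ra.traj.mit.
Syllable 2 is /tjew/ with coda /w/, so it is closed.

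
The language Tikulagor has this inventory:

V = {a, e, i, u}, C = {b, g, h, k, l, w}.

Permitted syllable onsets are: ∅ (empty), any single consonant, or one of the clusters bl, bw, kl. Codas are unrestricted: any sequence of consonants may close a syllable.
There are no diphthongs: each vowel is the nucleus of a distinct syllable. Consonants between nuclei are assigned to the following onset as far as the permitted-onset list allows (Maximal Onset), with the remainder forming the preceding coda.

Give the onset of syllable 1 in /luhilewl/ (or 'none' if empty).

The vowels are u, i, e — 3 nuclei, so 3 syllables.
V1 /u/ – V2 /i/: /h/ → onset of the next syllable (single consonants are always licit onsets).
V2 /i/ – V3 /e/: /l/ is a single consonant, so it becomes the next onset.
Syllabification: lu.hi.lewl.
Syllable 1 is /lu/: onset /l/, nucleus /u/, coda ∅.

l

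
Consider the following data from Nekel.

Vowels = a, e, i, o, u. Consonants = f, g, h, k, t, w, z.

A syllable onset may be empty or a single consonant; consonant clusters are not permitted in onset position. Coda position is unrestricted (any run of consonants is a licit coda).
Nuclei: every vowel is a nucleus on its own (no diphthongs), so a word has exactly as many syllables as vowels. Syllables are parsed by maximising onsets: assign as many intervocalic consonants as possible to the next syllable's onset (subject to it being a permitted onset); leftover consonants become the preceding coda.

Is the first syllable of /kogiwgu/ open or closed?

Nuclei (vowels): o, i, u → 3 syllables.
V1 /o/ – V2 /i/: just /g/ — single C goes to the following onset.
V2 /i/ – V3 /u/: /wg/; trying suffixes from longest down, /g/ is the first permitted one, so coda /w/ | onset /g/.
Result: ko.giw.gu.
Syllable 1 is /ko/; it ends in its nucleus with no coda, so it is open.

open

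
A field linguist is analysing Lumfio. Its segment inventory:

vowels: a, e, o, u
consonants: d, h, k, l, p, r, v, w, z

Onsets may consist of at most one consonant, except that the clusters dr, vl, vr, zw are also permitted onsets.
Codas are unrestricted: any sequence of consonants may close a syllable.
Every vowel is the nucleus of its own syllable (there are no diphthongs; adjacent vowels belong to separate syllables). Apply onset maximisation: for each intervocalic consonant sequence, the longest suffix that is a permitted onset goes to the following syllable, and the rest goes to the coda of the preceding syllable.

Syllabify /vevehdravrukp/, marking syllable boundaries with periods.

Nuclei (vowels): e, e, a, u → 4 syllables.
Between /e/ (V1) and /e/ (V2): /v/ → onset of the next syllable (single consonants are always licit onsets).
Between /e/ (V2) and /a/ (V3): /hdr/ — longest licit onset from the right is /dr/, leaving /h/ as coda.
Between /a/ (V3) and /u/ (V4): cluster /vr/ — /vr/ is itself a permitted onset, so the whole cluster goes right; preceding coda = ∅.

ve.veh.dra.vrukp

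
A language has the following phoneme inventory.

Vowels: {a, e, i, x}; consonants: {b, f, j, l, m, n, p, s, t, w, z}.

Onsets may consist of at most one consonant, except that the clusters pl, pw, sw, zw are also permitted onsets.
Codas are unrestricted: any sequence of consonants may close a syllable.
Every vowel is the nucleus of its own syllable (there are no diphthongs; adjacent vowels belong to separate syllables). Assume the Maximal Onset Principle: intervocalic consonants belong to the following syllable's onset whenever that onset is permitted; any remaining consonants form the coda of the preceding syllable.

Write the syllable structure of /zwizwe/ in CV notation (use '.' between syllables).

Nuclei (vowels): i, e → 2 syllables.
/i…e/ gap (V1→V2): cluster /zw/ — /zw/ is itself a permitted onset, so the whole cluster goes right; preceding coda = ∅.
Result: zwi.zwe.
Mapping each syllable to C/V: /zwi/ → CCV, /zwe/ → CCV.

CCV.CCV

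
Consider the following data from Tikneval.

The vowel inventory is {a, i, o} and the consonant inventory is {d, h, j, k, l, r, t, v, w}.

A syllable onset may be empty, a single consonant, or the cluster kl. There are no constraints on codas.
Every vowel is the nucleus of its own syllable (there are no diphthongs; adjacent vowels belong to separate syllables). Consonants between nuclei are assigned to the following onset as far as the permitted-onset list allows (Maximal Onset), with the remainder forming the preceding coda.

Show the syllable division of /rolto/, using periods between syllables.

rol.to

Nuclei (vowels): o, o → 2 syllables.
V1 /o/ – V2 /o/: cluster /lt/ — the longest permitted-onset suffix is /t/; onset = /t/, preceding coda = /l/.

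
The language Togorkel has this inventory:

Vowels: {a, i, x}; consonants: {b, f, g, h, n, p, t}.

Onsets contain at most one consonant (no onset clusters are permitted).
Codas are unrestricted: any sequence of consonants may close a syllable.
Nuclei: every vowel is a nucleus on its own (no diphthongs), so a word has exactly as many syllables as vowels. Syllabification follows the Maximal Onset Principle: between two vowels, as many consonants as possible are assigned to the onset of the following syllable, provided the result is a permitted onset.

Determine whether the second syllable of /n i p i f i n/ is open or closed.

Vowels present: i, i, i; each is a nucleus, giving 3 syllables.
V1 /i/ – V2 /i/: just /p/ — single C goes to the following onset.
V2 /i/ – V3 /i/: just /f/ — single C goes to the following onset.
Syllabification: ni.pi.fin.
Syllable 2 is /pi/; it ends in its nucleus with no coda, so it is open.

open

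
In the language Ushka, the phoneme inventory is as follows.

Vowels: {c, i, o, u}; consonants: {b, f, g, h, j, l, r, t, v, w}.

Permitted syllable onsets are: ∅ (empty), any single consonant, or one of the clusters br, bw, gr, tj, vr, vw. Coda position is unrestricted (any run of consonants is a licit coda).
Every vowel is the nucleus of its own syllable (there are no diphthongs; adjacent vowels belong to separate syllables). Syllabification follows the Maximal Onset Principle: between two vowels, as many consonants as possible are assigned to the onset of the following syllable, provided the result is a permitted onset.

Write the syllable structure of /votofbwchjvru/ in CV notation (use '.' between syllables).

The vowels are o, o, c, u — 4 nuclei, so 4 syllables.
σ1/σ2 boundary: just /t/ — single C goes to the following onset.
σ2/σ3 boundary: /fbw/; trying suffixes from longest down, /bw/ is the first permitted one, so coda /f/ | onset /bw/.
σ3/σ4 boundary: cluster /hjvr/ — the longest permitted-onset suffix is /vr/; onset = /vr/, preceding coda = /hj/.
So the parse is vo.tof.bwchj.vru.
Mapping each syllable to C/V: /vo/ → CV, /tof/ → CVC, /bwchj/ → CCVCC, /vru/ → CCV.

CV.CVC.CCVCC.CCV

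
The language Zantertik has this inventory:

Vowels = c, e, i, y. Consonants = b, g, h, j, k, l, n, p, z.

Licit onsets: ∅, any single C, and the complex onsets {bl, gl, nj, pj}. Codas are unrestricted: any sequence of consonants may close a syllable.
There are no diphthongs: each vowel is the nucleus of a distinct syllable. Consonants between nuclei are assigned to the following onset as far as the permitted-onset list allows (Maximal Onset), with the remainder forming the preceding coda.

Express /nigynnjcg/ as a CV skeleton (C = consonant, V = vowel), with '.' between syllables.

CV.CVC.CCVC

Vowels present: i, y, c; each is a nucleus, giving 3 syllables.
V1 /i/ – V2 /y/: /g/ is a single consonant, so it becomes the next onset.
V2 /y/ – V3 /c/: cluster /nnj/ — the longest permitted-onset suffix is /nj/; onset = /nj/, preceding coda = /n/.
Result: ni.gyn.njcg.
Mapping each syllable to C/V: /ni/ → CV, /gyn/ → CVC, /njcg/ → CCVC.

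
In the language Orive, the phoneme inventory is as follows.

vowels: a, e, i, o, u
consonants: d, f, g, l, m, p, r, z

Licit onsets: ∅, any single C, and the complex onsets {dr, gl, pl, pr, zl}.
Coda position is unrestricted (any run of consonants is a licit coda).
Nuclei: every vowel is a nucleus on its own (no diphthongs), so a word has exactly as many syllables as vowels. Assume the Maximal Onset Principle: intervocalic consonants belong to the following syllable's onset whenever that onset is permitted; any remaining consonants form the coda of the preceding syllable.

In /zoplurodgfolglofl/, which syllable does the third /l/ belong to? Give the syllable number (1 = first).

5

Vowels present: o, u, o, o, o; each is a nucleus, giving 5 syllables.
Between /o/ (V1) and /u/ (V2): cluster /pl/ — /pl/ is itself a permitted onset, so the whole cluster goes right; preceding coda = ∅.
Between /u/ (V2) and /o/ (V3): just /r/ — single C goes to the following onset.
Between /o/ (V3) and /o/ (V4): /dgf/ splits as /dg/ + /f/ (/f/ is the longest suffix that is a licit onset).
Between /o/ (V4) and /o/ (V5): /lgl/ splits as /l/ + /gl/ (/gl/ is the longest suffix that is a licit onset).
So the parse is zo.plu.rodg.fol.glofl.
The third /l/ is in the onset of syllable 5 (/glofl/).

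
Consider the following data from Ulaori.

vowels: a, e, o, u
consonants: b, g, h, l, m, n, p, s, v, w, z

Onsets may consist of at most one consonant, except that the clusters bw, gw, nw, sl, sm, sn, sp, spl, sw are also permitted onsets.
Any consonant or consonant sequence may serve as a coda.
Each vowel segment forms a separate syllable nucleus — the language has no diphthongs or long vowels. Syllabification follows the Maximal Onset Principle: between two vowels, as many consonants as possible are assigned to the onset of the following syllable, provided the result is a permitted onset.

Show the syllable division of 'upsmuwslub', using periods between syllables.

up.smuw.slub

Vowels present: u, u, u; each is a nucleus, giving 3 syllables.
Between /u/ (V1) and /u/ (V2): cluster /psm/ — the longest permitted-onset suffix is /sm/; onset = /sm/, preceding coda = /p/.
Between /u/ (V2) and /u/ (V3): /wsl/ splits as /w/ + /sl/ (/sl/ is the longest suffix that is a licit onset).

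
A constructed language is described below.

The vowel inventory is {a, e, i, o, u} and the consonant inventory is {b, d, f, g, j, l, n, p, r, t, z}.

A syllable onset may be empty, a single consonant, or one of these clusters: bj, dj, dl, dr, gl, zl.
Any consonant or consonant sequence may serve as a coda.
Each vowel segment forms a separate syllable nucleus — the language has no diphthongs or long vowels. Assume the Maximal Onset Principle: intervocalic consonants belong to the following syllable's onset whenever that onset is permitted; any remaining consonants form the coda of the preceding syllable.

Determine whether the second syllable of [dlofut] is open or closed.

closed

Vowels present: o, u; each is a nucleus, giving 2 syllables.
/o…u/ gap (V1→V2): just /f/ — single C goes to the following onset.
Putting it together: dlo.fut.
Syllable 2 is /fut/ with coda /t/, so it is closed.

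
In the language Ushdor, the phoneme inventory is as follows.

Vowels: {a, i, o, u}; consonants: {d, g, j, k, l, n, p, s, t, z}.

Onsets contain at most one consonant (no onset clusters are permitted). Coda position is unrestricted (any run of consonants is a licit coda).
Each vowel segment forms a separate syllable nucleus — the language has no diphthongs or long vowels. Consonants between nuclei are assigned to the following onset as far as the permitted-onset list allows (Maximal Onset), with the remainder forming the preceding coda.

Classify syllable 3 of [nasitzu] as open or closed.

open

The vowels are a, i, u — 3 nuclei, so 3 syllables.
Between /a/ (V1) and /i/ (V2): just /s/ — single C goes to the following onset.
Between /i/ (V2) and /u/ (V3): cluster /tz/ — the longest permitted-onset suffix is /z/; onset = /z/, preceding coda = /t/.
Result: na.sit.zu.
Syllable 3 is /zu/; it ends in its nucleus with no coda, so it is open.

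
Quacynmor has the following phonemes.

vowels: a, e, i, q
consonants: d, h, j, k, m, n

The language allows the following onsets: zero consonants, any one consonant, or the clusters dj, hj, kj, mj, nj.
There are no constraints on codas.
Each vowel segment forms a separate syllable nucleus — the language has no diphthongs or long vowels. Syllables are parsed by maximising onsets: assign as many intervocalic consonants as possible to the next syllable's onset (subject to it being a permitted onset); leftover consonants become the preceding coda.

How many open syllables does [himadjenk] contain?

2

Vowels present: i, a, e; each is a nucleus, giving 3 syllables.
Between /i/ (V1) and /a/ (V2): just /m/ — single C goes to the following onset.
Between /a/ (V2) and /e/ (V3): /dj/ is a licit onset in full, so it all attaches to the next syllable.
Result: hi.ma.djenk.
Classifying each syllable: /hi/ (open), /ma/ (open), /djenk/ (closed).
Open syllables: 2.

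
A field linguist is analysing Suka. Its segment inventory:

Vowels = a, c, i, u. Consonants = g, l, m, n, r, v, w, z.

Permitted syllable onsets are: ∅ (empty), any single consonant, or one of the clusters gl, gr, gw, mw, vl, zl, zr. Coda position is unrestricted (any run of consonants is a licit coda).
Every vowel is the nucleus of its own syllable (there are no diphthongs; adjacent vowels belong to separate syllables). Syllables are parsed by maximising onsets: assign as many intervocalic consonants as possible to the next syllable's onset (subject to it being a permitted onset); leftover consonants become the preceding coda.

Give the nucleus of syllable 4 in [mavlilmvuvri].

Nuclei (vowels): a, i, u, i → 4 syllables.
The fourth nucleus (vowel 4 from the left) is /i/.

i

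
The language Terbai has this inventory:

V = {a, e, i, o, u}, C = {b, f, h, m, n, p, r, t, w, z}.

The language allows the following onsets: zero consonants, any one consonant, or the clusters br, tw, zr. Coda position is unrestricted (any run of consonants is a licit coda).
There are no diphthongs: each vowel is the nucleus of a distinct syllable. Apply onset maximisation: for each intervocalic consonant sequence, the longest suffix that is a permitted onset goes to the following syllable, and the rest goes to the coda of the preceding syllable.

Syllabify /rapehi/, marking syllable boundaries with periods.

Nuclei (vowels): a, e, i → 3 syllables.
/a…e/ gap (V1→V2): /p/ → onset of the next syllable (single consonants are always licit onsets).
/e…i/ gap (V2→V3): /h/ → onset of the next syllable (single consonants are always licit onsets).

ra.pe.hi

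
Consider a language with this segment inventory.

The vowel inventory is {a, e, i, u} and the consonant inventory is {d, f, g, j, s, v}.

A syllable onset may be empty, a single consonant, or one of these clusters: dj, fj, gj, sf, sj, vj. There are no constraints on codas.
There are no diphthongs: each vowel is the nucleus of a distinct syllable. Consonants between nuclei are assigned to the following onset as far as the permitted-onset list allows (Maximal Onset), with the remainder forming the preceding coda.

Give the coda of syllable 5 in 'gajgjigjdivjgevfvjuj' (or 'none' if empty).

Nuclei (vowels): a, i, i, e, u → 5 syllables.
/a…i/ gap (V1→V2): /jgj/ — longest licit onset from the right is /gj/, leaving /j/ as coda.
/i…i/ gap (V2→V3): /gjd/; trying suffixes from longest down, /d/ is the first permitted one, so coda /gj/ | onset /d/.
/i…e/ gap (V3→V4): /vjg/ — longest licit onset from the right is /g/, leaving /vj/ as coda.
/e…u/ gap (V4→V5): /vfvj/; trying suffixes from longest down, /vj/ is the first permitted one, so coda /vf/ | onset /vj/.
Putting it together: gaj.gjigj.divj.gevf.vjuj.
Syllable 5 is /vjuj/: onset /vj/, nucleus /u/, coda /j/.

j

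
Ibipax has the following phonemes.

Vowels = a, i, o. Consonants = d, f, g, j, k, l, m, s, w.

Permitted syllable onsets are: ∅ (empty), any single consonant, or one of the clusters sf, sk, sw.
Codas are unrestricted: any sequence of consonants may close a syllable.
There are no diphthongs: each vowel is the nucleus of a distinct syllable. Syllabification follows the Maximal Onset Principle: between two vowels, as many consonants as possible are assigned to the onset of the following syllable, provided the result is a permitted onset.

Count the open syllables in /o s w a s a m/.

2

Vowels present: o, a, a; each is a nucleus, giving 3 syllables.
σ1/σ2 boundary: /sw/ is a licit onset in full, so it all attaches to the next syllable.
σ2/σ3 boundary: /s/ is a single consonant, so it becomes the next onset.
So the parse is o.swa.sam.
Classifying each syllable: /o/ (open), /swa/ (open), /sam/ (closed).
Open syllables: 2.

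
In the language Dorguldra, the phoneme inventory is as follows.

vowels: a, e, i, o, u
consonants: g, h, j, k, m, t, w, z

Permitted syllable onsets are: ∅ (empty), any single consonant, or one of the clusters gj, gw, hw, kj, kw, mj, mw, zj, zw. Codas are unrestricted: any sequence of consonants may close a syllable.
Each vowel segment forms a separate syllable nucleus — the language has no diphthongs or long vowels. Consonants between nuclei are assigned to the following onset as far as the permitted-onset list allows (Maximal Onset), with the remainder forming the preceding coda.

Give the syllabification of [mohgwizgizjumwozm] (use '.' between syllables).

The vowels are o, i, i, u, o — 5 nuclei, so 5 syllables.
σ1/σ2 boundary: cluster /hgw/ — the longest permitted-onset suffix is /gw/; onset = /gw/, preceding coda = /h/.
σ2/σ3 boundary: /zg/ — longest licit onset from the right is /g/, leaving /z/ as coda.
σ3/σ4 boundary: cluster /zj/ — /zj/ is itself a permitted onset, so the whole cluster goes right; preceding coda = ∅.
σ4/σ5 boundary: /mw/ — entire cluster is a permitted onset → onset /mw/, coda ∅.

moh.gwiz.gi.zju.mwozm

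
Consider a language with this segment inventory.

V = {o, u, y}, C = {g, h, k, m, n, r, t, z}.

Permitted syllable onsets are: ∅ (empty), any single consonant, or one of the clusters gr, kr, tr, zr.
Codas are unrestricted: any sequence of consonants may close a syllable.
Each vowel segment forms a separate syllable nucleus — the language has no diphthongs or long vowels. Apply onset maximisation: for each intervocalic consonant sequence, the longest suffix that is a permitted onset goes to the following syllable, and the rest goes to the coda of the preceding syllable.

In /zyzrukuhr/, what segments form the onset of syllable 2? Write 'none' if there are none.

Vowels present: y, u, u; each is a nucleus, giving 3 syllables.
Between /y/ (V1) and /u/ (V2): /zr/ — entire cluster is a permitted onset → onset /zr/, coda ∅.
Between /u/ (V2) and /u/ (V3): /k/ is a single consonant, so it becomes the next onset.
Result: zy.zru.kuhr.
Syllable 2 is /zru/: onset /zr/, nucleus /u/, coda ∅.

zr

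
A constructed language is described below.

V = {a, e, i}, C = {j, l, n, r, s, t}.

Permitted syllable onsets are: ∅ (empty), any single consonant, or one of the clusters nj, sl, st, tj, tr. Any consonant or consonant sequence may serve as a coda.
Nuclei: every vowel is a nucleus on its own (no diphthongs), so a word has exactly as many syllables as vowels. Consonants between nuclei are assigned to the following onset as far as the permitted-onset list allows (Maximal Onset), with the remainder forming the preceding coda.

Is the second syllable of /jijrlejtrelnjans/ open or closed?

Nuclei (vowels): i, e, e, a → 4 syllables.
/i…e/ gap (V1→V2): /jrl/ splits as /jr/ + /l/ (/l/ is the longest suffix that is a licit onset).
/e…e/ gap (V2→V3): /jtr/ splits as /j/ + /tr/ (/tr/ is the longest suffix that is a licit onset).
/e…a/ gap (V3→V4): cluster /lnj/ — the longest permitted-onset suffix is /nj/; onset = /nj/, preceding coda = /l/.
Syllabification: jijr.lej.trel.njans.
Syllable 2 is /lej/ with coda /j/, so it is closed.

closed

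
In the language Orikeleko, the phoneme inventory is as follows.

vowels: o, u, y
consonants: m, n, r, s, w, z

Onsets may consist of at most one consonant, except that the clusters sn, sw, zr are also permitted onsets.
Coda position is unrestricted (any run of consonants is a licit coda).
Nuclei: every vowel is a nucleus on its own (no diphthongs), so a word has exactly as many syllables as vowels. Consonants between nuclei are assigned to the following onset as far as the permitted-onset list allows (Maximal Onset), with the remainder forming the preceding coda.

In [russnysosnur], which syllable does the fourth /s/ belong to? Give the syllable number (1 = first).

Vowels present: u, y, o, u; each is a nucleus, giving 4 syllables.
σ1/σ2 boundary: /ssn/; trying suffixes from longest down, /sn/ is the first permitted one, so coda /s/ | onset /sn/.
σ2/σ3 boundary: /s/ → onset of the next syllable (single consonants are always licit onsets).
σ3/σ4 boundary: /sn/ is a licit onset in full, so it all attaches to the next syllable.
So the parse is rus.sny.so.snur.
The fourth /s/ is in the onset of syllable 4 (/snur/).

4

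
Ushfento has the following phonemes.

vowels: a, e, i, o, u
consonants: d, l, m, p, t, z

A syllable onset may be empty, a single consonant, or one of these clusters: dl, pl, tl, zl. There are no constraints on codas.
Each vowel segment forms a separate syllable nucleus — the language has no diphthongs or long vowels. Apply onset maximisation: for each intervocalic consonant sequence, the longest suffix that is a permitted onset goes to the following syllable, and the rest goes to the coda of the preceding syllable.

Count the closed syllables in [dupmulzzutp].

3

Vowels present: u, u, u; each is a nucleus, giving 3 syllables.
σ1/σ2 boundary: /pm/; trying suffixes from longest down, /m/ is the first permitted one, so coda /p/ | onset /m/.
σ2/σ3 boundary: /lzz/; trying suffixes from longest down, /z/ is the first permitted one, so coda /lz/ | onset /z/.
Syllabification: dup.mulz.zutp.
Classifying each syllable: /dup/ (closed), /mulz/ (closed), /zutp/ (closed).
Closed syllables: 3.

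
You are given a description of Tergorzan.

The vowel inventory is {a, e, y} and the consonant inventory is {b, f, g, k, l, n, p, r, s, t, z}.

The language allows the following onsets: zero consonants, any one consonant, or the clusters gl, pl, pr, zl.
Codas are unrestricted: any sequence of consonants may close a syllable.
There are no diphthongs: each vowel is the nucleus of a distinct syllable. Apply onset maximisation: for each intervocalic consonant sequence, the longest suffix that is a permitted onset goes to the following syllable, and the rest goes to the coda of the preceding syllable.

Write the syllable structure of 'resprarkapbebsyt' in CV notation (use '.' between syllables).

Vowels present: e, a, a, e, y; each is a nucleus, giving 5 syllables.
σ1/σ2 boundary: /spr/ — longest licit onset from the right is /pr/, leaving /s/ as coda.
σ2/σ3 boundary: /rk/ splits as /r/ + /k/ (/k/ is the longest suffix that is a licit onset).
σ3/σ4 boundary: /pb/ — longest licit onset from the right is /b/, leaving /p/ as coda.
σ4/σ5 boundary: cluster /bs/ — the longest permitted-onset suffix is /s/; onset = /s/, preceding coda = /b/.
Result: res.prar.kap.beb.syt.
Mapping each syllable to C/V: /res/ → CVC, /prar/ → CCVC, /kap/ → CVC, /beb/ → CVC, /syt/ → CVC.

CVC.CCVC.CVC.CVC.CVC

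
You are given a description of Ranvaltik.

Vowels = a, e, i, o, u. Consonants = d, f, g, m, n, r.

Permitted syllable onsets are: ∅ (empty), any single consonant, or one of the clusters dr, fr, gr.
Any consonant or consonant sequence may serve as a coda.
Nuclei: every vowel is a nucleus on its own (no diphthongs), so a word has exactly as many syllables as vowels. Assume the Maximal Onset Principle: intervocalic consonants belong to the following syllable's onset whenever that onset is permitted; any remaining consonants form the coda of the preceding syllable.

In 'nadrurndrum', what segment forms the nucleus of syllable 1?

a

Vowels present: a, u, u; each is a nucleus, giving 3 syllables.
The first nucleus (vowel 1 from the left) is /a/.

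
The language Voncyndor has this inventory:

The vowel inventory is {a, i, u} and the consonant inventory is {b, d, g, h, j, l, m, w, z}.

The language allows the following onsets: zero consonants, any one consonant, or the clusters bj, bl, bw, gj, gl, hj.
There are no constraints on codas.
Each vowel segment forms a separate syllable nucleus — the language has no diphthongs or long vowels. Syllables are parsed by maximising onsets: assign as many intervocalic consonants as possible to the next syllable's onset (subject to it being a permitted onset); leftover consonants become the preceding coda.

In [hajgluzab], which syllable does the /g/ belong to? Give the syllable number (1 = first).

2

Nuclei (vowels): a, u, a → 3 syllables.
/a…u/ gap (V1→V2): cluster /jgl/ — the longest permitted-onset suffix is /gl/; onset = /gl/, preceding coda = /j/.
/u…a/ gap (V2→V3): just /z/ — single C goes to the following onset.
Putting it together: haj.glu.zab.
The /g/ is in the onset of syllable 2 (/glu/).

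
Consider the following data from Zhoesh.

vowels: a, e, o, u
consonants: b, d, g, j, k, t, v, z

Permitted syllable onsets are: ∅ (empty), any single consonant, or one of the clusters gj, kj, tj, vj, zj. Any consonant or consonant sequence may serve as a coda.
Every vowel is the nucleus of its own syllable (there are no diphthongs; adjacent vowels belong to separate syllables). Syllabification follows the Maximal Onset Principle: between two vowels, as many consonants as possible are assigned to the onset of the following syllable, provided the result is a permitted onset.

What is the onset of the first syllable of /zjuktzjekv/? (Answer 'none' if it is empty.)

Vowels present: u, e; each is a nucleus, giving 2 syllables.
V1 /u/ – V2 /e/: /ktzj/ splits as /kt/ + /zj/ (/zj/ is the longest suffix that is a licit onset).
Putting it together: zjukt.zjekv.
Syllable 1 is /zjukt/: onset /zj/, nucleus /u/, coda /kt/.

zj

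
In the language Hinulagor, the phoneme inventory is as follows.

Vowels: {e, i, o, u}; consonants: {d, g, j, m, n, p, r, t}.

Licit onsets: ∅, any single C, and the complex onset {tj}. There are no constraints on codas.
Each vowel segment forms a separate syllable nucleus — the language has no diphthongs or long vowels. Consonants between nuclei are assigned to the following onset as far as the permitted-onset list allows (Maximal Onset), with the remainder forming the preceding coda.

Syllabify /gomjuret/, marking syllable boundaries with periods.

Nuclei (vowels): o, u, e → 3 syllables.
V1 /o/ – V2 /u/: cluster /mj/ — the longest permitted-onset suffix is /j/; onset = /j/, preceding coda = /m/.
V2 /u/ – V3 /e/: just /r/ — single C goes to the following onset.

gom.ju.ret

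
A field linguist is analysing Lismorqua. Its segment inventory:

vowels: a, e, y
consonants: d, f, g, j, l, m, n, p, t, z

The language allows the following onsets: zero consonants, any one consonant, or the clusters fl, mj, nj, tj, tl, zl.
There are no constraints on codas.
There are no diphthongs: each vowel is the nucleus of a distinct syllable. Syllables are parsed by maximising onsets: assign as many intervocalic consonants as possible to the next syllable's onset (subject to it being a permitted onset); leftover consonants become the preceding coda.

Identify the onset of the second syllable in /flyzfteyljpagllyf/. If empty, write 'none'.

Nuclei (vowels): y, e, y, a, y → 5 syllables.
σ1/σ2 boundary: /zft/ — longest licit onset from the right is /t/, leaving /zf/ as coda.
σ2/σ3 boundary: nothing intervenes; syllable break is V.V.
σ3/σ4 boundary: cluster /ljp/ — the longest permitted-onset suffix is /p/; onset = /p/, preceding coda = /lj/.
σ4/σ5 boundary: /gll/ — longest licit onset from the right is /l/, leaving /gl/ as coda.
Putting it together: flyzf.te.ylj.pagl.lyf.
Syllable 2 is /te/: onset /t/, nucleus /e/, coda ∅.

t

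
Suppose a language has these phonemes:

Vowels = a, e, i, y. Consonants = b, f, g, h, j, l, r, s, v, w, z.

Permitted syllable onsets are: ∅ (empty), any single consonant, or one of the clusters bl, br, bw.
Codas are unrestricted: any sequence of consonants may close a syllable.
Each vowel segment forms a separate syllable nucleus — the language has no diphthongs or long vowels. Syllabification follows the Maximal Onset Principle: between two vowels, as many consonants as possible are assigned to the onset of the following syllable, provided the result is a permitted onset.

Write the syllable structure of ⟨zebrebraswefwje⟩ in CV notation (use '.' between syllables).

CV.CCV.CCVC.CVCC.CV

Nuclei (vowels): e, e, a, e, e → 5 syllables.
V1 /e/ – V2 /e/: cluster /br/ — /br/ is itself a permitted onset, so the whole cluster goes right; preceding coda = ∅.
V2 /e/ – V3 /a/: /br/ is a licit onset in full, so it all attaches to the next syllable.
V3 /a/ – V4 /e/: /sw/ splits as /s/ + /w/ (/w/ is the longest suffix that is a licit onset).
V4 /e/ – V5 /e/: /fwj/ splits as /fw/ + /j/ (/j/ is the longest suffix that is a licit onset).
Result: ze.bre.bras.wefw.je.
Mapping each syllable to C/V: /ze/ → CV, /bre/ → CCV, /bras/ → CCVC, /wefw/ → CVCC, /je/ → CV.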